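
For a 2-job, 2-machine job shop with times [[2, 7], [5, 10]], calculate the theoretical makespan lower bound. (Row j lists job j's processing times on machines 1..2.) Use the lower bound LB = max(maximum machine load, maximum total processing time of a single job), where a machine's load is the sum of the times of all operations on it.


Machine loads:
  Machine 1: 2 + 5 = 7
  Machine 2: 7 + 10 = 17
Max machine load = 17
Job totals:
  Job 1: 9
  Job 2: 15
Max job total = 15
Lower bound = max(17, 15) = 17

17


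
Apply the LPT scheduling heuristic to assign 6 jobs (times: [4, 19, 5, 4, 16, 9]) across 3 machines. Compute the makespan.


Sort jobs in decreasing order (LPT): [19, 16, 9, 5, 4, 4]
Assign each job to the least loaded machine:
  Machine 1: jobs [19], load = 19
  Machine 2: jobs [16, 4], load = 20
  Machine 3: jobs [9, 5, 4], load = 18
Makespan = max load = 20

20


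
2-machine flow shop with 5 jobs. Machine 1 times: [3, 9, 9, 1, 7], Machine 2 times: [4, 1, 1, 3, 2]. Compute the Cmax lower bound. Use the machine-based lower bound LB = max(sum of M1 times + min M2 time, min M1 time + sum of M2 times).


LB1 = sum(M1 times) + min(M2 times) = 29 + 1 = 30
LB2 = min(M1 times) + sum(M2 times) = 1 + 11 = 12
Lower bound = max(LB1, LB2) = max(30, 12) = 30

30


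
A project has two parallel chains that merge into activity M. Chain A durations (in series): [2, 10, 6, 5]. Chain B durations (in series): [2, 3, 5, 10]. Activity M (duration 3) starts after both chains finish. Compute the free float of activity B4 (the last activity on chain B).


ES(B4) = sum of predecessors on chain B = 10
EF(B4) = ES + duration = 10 + 10 = 20
Successor of B4 is M. ES(M) = max(sum(A), sum(B)) = max(23, 20) = 23
Free float = ES(successor) - EF(current) = 23 - 20 = 3

3


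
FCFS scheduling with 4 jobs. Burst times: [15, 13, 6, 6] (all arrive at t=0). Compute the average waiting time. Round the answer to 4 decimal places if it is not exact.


FCFS order (as given): [15, 13, 6, 6]
Waiting times:
  Job 1: wait = 0
  Job 2: wait = 15
  Job 3: wait = 28
  Job 4: wait = 34
Sum of waiting times = 77
Average waiting time = 77/4 = 19.25

19.25


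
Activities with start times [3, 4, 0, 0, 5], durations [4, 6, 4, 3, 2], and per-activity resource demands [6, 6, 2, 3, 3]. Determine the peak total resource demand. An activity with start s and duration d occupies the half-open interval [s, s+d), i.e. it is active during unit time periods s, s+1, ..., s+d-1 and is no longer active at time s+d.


Each activity i is active on [start_i, start_i + duration_i).
Compute total resource usage per time slot:
  t=0: active resources = [2, 3], total = 5
  t=1: active resources = [2, 3], total = 5
  t=2: active resources = [2, 3], total = 5
  t=3: active resources = [6, 2], total = 8
  t=4: active resources = [6, 6], total = 12
  t=5: active resources = [6, 6, 3], total = 15
  t=6: active resources = [6, 6, 3], total = 15
  t=7: active resources = [6], total = 6
  t=8: active resources = [6], total = 6
  t=9: active resources = [6], total = 6
Peak resource demand = 15

15


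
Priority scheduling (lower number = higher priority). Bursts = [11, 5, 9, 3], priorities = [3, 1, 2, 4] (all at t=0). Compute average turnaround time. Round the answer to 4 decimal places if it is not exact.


Sort by priority (ascending = highest first):
Order: [(1, 5), (2, 9), (3, 11), (4, 3)]
Completion times:
  Priority 1, burst=5, C=5
  Priority 2, burst=9, C=14
  Priority 3, burst=11, C=25
  Priority 4, burst=3, C=28
Average turnaround = 72/4 = 18.0

18.0


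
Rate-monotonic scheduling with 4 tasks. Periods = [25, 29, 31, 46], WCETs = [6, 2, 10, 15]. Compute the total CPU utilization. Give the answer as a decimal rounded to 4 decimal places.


Compute individual utilizations (exact fractions):
  Task 1: C/T = 6/25 (approx. 0.24)
  Task 2: C/T = 2/29 (approx. 0.069)
  Task 3: C/T = 10/31 (approx. 0.3226)
  Task 4: C/T = 15/46 (approx. 0.3261)
Total utilization U = 6/25 + 2/29 + 10/31 + 15/46 = 990049/1033850
Rounded to 4 decimal places: U = 0.9576
RM (Liu & Layland) bound for 4 tasks = 0.756828; compare with U = 990049/1033850 (approx. 0.957633)
bound < U <= 1, so the RM sufficient condition is not met (inconclusive; an exact test such as response-time analysis is needed).

0.9576


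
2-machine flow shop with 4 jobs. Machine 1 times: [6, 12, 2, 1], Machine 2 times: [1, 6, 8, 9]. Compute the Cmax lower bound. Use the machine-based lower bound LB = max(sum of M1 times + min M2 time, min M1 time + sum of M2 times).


LB1 = sum(M1 times) + min(M2 times) = 21 + 1 = 22
LB2 = min(M1 times) + sum(M2 times) = 1 + 24 = 25
Lower bound = max(LB1, LB2) = max(22, 25) = 25

25


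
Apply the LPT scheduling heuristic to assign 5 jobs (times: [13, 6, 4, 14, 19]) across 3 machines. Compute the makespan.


Sort jobs in decreasing order (LPT): [19, 14, 13, 6, 4]
Assign each job to the least loaded machine:
  Machine 1: jobs [19], load = 19
  Machine 2: jobs [14, 4], load = 18
  Machine 3: jobs [13, 6], load = 19
Makespan = max load = 19

19


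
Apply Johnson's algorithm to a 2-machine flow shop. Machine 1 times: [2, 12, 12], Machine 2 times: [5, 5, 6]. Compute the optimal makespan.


Apply Johnson's rule:
  Group 1 (a <= b): [(1, 2, 5)]
  Group 2 (a > b): [(3, 12, 6), (2, 12, 5)]
Optimal job order: [1, 3, 2]
Schedule:
  Job 1: M1 done at 2, M2 done at 7
  Job 3: M1 done at 14, M2 done at 20
  Job 2: M1 done at 26, M2 done at 31
Makespan = 31

31


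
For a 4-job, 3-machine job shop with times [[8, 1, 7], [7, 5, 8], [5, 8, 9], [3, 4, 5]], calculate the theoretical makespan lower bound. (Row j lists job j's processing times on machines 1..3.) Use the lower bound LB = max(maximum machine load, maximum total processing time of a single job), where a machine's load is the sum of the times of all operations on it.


Machine loads:
  Machine 1: 8 + 7 + 5 + 3 = 23
  Machine 2: 1 + 5 + 8 + 4 = 18
  Machine 3: 7 + 8 + 9 + 5 = 29
Max machine load = 29
Job totals:
  Job 1: 16
  Job 2: 20
  Job 3: 22
  Job 4: 12
Max job total = 22
Lower bound = max(29, 22) = 29

29


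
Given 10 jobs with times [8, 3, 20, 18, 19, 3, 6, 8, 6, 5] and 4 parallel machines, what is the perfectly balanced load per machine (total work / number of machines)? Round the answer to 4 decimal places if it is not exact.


Total processing time = 8 + 3 + 20 + 18 + 19 + 3 + 6 + 8 + 6 + 5 = 96
Number of machines = 4
Ideal balanced load = 96 / 4 = 24.0

24.0


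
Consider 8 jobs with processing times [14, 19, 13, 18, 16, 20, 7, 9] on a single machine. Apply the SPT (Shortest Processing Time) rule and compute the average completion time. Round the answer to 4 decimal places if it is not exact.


Sort jobs by processing time (SPT order): [7, 9, 13, 14, 16, 18, 19, 20]
Compute completion times sequentially:
  Job 1: processing = 7, completes at 7
  Job 2: processing = 9, completes at 16
  Job 3: processing = 13, completes at 29
  Job 4: processing = 14, completes at 43
  Job 5: processing = 16, completes at 59
  Job 6: processing = 18, completes at 77
  Job 7: processing = 19, completes at 96
  Job 8: processing = 20, completes at 116
Sum of completion times = 443
Average completion time = 443/8 = 55.375

55.375


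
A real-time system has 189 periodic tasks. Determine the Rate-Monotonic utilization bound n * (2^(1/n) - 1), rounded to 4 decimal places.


Compute 2^(1/189) = 1.0036741787
Subtract 1: 1.0036741787 - 1 = 0.0036741787
Multiply by n: 189 * 0.0036741787 = 0.6944197743
Round to 4 dp: 0.6944

0.6944


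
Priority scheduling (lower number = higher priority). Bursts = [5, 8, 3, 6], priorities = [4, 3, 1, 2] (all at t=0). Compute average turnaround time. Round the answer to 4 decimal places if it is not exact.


Sort by priority (ascending = highest first):
Order: [(1, 3), (2, 6), (3, 8), (4, 5)]
Completion times:
  Priority 1, burst=3, C=3
  Priority 2, burst=6, C=9
  Priority 3, burst=8, C=17
  Priority 4, burst=5, C=22
Average turnaround = 51/4 = 12.75

12.75


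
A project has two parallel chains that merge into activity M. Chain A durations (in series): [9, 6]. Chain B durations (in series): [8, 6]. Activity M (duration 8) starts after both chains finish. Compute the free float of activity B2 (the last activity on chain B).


ES(B2) = sum of predecessors on chain B = 8
EF(B2) = ES + duration = 8 + 6 = 14
Successor of B2 is M. ES(M) = max(sum(A), sum(B)) = max(15, 14) = 15
Free float = ES(successor) - EF(current) = 15 - 14 = 1

1


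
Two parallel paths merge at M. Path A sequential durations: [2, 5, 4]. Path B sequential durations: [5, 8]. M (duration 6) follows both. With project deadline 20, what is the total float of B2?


Forward pass: ES(B2) = sum of predecessors on chain B = 5
EF = ES + duration = 5 + 8 = 13
Backward pass: LF(M) = deadline = 20; LS(M) = 20 - 6 = 14
LF(B2) = LS(M) - sum(successors on chain B) = 14 - 0 = 14
LS = LF - duration = 14 - 8 = 6
Total float = LS - ES = 6 - 5 = 1

1


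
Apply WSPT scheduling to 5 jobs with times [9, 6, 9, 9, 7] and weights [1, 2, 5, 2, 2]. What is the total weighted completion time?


Compute p/w ratios and sort ascending (WSPT): [(9, 5), (6, 2), (7, 2), (9, 2), (9, 1)]
Compute weighted completion times:
  Job (p=9,w=5): C=9, w*C=5*9=45
  Job (p=6,w=2): C=15, w*C=2*15=30
  Job (p=7,w=2): C=22, w*C=2*22=44
  Job (p=9,w=2): C=31, w*C=2*31=62
  Job (p=9,w=1): C=40, w*C=1*40=40
Total weighted completion time = 221

221


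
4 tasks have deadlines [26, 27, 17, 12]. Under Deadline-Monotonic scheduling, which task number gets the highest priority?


Sort tasks by relative deadline (ascending):
  Task 4: deadline = 12
  Task 3: deadline = 17
  Task 1: deadline = 26
  Task 2: deadline = 27
Priority order (highest first): [4, 3, 1, 2]
Highest priority task = 4

4


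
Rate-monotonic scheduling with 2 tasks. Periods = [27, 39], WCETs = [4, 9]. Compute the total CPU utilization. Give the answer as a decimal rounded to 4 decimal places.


Compute individual utilizations (exact fractions):
  Task 1: C/T = 4/27 (approx. 0.1481)
  Task 2: C/T = 9/39 = 3/13 (approx. 0.2308)
Total utilization U = 4/27 + 3/13 = 133/351
Rounded to 4 decimal places: U = 0.3789
RM (Liu & Layland) bound for 2 tasks = 0.828427; compare with U = 133/351 (approx. 0.378917)
U <= bound, so schedulable by RM sufficient condition.

0.3789


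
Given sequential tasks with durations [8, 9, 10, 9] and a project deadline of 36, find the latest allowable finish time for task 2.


LF(activity 2) = deadline - sum of successor durations
Successors: activities 3 through 4 with durations [10, 9]
Sum of successor durations = 19
LF = 36 - 19 = 17

17


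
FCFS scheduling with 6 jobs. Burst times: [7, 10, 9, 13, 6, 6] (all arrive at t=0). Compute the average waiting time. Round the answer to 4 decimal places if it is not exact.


FCFS order (as given): [7, 10, 9, 13, 6, 6]
Waiting times:
  Job 1: wait = 0
  Job 2: wait = 7
  Job 3: wait = 17
  Job 4: wait = 26
  Job 5: wait = 39
  Job 6: wait = 45
Sum of waiting times = 134
Average waiting time = 134/6 = 22.3333

22.3333


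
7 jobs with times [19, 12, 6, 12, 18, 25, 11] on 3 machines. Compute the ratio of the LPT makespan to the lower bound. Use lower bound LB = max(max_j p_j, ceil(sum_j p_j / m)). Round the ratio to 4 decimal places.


LPT order: [25, 19, 18, 12, 12, 11, 6]
Machine loads after assignment: [36, 31, 36]
LPT makespan = 36
Lower bound = max(max_job, ceil(total/3)) = max(25, 35) = 35
Ratio = 36 / 35 = 1.0286

1.0286


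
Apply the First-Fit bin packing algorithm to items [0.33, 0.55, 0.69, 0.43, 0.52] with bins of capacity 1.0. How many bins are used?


Place items sequentially using First-Fit:
  Item 0.33 -> new Bin 1
  Item 0.55 -> Bin 1 (now 0.88)
  Item 0.69 -> new Bin 2
  Item 0.43 -> new Bin 3
  Item 0.52 -> Bin 3 (now 0.95)
Total bins used = 3

3


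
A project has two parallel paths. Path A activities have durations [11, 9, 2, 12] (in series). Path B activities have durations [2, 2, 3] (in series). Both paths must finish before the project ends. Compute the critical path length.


Path A total = 11 + 9 + 2 + 12 = 34
Path B total = 2 + 2 + 3 = 7
Critical path = longest path = max(34, 7) = 34

34


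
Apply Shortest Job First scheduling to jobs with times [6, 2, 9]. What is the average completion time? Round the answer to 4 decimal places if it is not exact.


SJF order (ascending): [2, 6, 9]
Completion times:
  Job 1: burst=2, C=2
  Job 2: burst=6, C=8
  Job 3: burst=9, C=17
Average completion = 27/3 = 9.0

9.0


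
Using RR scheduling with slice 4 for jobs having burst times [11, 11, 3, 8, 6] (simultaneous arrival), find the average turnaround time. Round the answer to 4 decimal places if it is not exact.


Time quantum = 4
Execution trace:
  J1 runs 4 units, time = 4
  J2 runs 4 units, time = 8
  J3 runs 3 units, time = 11
  J4 runs 4 units, time = 15
  J5 runs 4 units, time = 19
  J1 runs 4 units, time = 23
  J2 runs 4 units, time = 27
  J4 runs 4 units, time = 31
  J5 runs 2 units, time = 33
  J1 runs 3 units, time = 36
  J2 runs 3 units, time = 39
Finish times: [36, 39, 11, 31, 33]
Average turnaround = 150/5 = 30.0

30.0


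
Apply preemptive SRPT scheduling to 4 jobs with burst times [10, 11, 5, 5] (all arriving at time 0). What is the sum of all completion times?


Since all jobs arrive at t=0, SRPT equals SPT ordering.
SPT order: [5, 5, 10, 11]
Completion times:
  Job 1: p=5, C=5
  Job 2: p=5, C=10
  Job 3: p=10, C=20
  Job 4: p=11, C=31
Total completion time = 5 + 10 + 20 + 31 = 66

66


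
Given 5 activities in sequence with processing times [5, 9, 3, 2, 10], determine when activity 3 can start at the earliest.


Activity 3 starts after activities 1 through 2 complete.
Predecessor durations: [5, 9]
ES = 5 + 9 = 14

14


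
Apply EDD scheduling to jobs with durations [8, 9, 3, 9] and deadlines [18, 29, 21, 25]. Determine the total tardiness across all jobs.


Sort by due date (EDD order): [(8, 18), (3, 21), (9, 25), (9, 29)]
Compute completion times and tardiness:
  Job 1: p=8, d=18, C=8, tardiness=max(0,8-18)=0
  Job 2: p=3, d=21, C=11, tardiness=max(0,11-21)=0
  Job 3: p=9, d=25, C=20, tardiness=max(0,20-25)=0
  Job 4: p=9, d=29, C=29, tardiness=max(0,29-29)=0
Total tardiness = 0

0


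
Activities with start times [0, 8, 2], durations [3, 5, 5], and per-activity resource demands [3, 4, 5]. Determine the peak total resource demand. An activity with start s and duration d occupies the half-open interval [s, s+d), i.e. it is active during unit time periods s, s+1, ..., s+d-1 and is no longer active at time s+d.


Each activity i is active on [start_i, start_i + duration_i).
Compute total resource usage per time slot:
  t=0: active resources = [3], total = 3
  t=1: active resources = [3], total = 3
  t=2: active resources = [3, 5], total = 8
  t=3: active resources = [5], total = 5
  t=4: active resources = [5], total = 5
  t=5: active resources = [5], total = 5
  t=6: active resources = [5], total = 5
  t=7: active resources = [], total = 0
  t=8: active resources = [4], total = 4
  t=9: active resources = [4], total = 4
  t=10: active resources = [4], total = 4
  t=11: active resources = [4], total = 4
  t=12: active resources = [4], total = 4
Peak resource demand = 8

8


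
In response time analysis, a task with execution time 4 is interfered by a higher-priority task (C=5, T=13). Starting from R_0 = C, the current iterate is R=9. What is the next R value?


R_next = C + ceil(R_prev / T_hp) * C_hp
ceil(9 / 13) = ceil(0.6923) = 1
Interference = 1 * 5 = 5
R_next = 4 + 5 = 9
R_next = R_prev, so the iteration has converged (response time = 9).

9


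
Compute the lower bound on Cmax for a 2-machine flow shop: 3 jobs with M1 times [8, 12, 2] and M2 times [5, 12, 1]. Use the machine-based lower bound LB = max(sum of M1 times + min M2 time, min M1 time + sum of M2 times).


LB1 = sum(M1 times) + min(M2 times) = 22 + 1 = 23
LB2 = min(M1 times) + sum(M2 times) = 2 + 18 = 20
Lower bound = max(LB1, LB2) = max(23, 20) = 23

23


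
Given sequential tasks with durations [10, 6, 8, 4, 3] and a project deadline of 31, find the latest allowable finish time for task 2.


LF(activity 2) = deadline - sum of successor durations
Successors: activities 3 through 5 with durations [8, 4, 3]
Sum of successor durations = 15
LF = 31 - 15 = 16

16


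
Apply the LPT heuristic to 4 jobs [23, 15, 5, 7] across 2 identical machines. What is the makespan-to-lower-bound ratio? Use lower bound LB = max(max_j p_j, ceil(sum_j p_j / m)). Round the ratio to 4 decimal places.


LPT order: [23, 15, 7, 5]
Machine loads after assignment: [23, 27]
LPT makespan = 27
Lower bound = max(max_job, ceil(total/2)) = max(23, 25) = 25
Ratio = 27 / 25 = 1.08

1.08


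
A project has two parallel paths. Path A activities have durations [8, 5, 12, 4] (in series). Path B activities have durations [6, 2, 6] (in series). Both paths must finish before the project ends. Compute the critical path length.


Path A total = 8 + 5 + 12 + 4 = 29
Path B total = 6 + 2 + 6 = 14
Critical path = longest path = max(29, 14) = 29

29


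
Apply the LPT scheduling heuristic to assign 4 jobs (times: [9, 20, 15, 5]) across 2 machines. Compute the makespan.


Sort jobs in decreasing order (LPT): [20, 15, 9, 5]
Assign each job to the least loaded machine:
  Machine 1: jobs [20, 5], load = 25
  Machine 2: jobs [15, 9], load = 24
Makespan = max load = 25

25


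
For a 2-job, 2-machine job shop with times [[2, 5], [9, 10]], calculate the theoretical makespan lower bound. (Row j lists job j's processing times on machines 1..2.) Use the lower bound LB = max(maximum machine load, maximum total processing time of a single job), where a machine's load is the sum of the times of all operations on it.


Machine loads:
  Machine 1: 2 + 9 = 11
  Machine 2: 5 + 10 = 15
Max machine load = 15
Job totals:
  Job 1: 7
  Job 2: 19
Max job total = 19
Lower bound = max(15, 19) = 19

19


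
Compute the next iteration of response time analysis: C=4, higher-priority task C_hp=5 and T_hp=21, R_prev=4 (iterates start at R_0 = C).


R_next = C + ceil(R_prev / T_hp) * C_hp
ceil(4 / 21) = ceil(0.1905) = 1
Interference = 1 * 5 = 5
R_next = 4 + 5 = 9

9


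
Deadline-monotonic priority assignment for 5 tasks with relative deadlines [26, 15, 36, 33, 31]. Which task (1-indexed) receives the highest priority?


Sort tasks by relative deadline (ascending):
  Task 2: deadline = 15
  Task 1: deadline = 26
  Task 5: deadline = 31
  Task 4: deadline = 33
  Task 3: deadline = 36
Priority order (highest first): [2, 1, 5, 4, 3]
Highest priority task = 2

2


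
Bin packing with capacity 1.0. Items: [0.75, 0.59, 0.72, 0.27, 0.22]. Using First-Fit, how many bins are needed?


Place items sequentially using First-Fit:
  Item 0.75 -> new Bin 1
  Item 0.59 -> new Bin 2
  Item 0.72 -> new Bin 3
  Item 0.27 -> Bin 2 (now 0.86)
  Item 0.22 -> Bin 1 (now 0.97)
Total bins used = 3

3


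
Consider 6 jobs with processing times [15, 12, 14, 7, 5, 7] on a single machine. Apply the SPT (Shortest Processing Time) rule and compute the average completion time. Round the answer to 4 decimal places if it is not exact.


Sort jobs by processing time (SPT order): [5, 7, 7, 12, 14, 15]
Compute completion times sequentially:
  Job 1: processing = 5, completes at 5
  Job 2: processing = 7, completes at 12
  Job 3: processing = 7, completes at 19
  Job 4: processing = 12, completes at 31
  Job 5: processing = 14, completes at 45
  Job 6: processing = 15, completes at 60
Sum of completion times = 172
Average completion time = 172/6 = 28.6667

28.6667


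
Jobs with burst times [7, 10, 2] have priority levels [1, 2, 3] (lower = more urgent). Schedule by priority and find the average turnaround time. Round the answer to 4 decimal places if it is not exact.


Sort by priority (ascending = highest first):
Order: [(1, 7), (2, 10), (3, 2)]
Completion times:
  Priority 1, burst=7, C=7
  Priority 2, burst=10, C=17
  Priority 3, burst=2, C=19
Average turnaround = 43/3 = 14.3333

14.3333


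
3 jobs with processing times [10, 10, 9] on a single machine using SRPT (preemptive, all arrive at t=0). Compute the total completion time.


Since all jobs arrive at t=0, SRPT equals SPT ordering.
SPT order: [9, 10, 10]
Completion times:
  Job 1: p=9, C=9
  Job 2: p=10, C=19
  Job 3: p=10, C=29
Total completion time = 9 + 19 + 29 = 57

57


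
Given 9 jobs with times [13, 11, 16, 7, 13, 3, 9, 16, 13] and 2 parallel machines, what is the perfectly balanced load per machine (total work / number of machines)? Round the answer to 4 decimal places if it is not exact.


Total processing time = 13 + 11 + 16 + 7 + 13 + 3 + 9 + 16 + 13 = 101
Number of machines = 2
Ideal balanced load = 101 / 2 = 50.5

50.5


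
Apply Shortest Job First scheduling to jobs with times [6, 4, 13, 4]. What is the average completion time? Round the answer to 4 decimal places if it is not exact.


SJF order (ascending): [4, 4, 6, 13]
Completion times:
  Job 1: burst=4, C=4
  Job 2: burst=4, C=8
  Job 3: burst=6, C=14
  Job 4: burst=13, C=27
Average completion = 53/4 = 13.25

13.25


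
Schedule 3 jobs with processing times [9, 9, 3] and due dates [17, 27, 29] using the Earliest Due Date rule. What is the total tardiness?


Sort by due date (EDD order): [(9, 17), (9, 27), (3, 29)]
Compute completion times and tardiness:
  Job 1: p=9, d=17, C=9, tardiness=max(0,9-17)=0
  Job 2: p=9, d=27, C=18, tardiness=max(0,18-27)=0
  Job 3: p=3, d=29, C=21, tardiness=max(0,21-29)=0
Total tardiness = 0

0


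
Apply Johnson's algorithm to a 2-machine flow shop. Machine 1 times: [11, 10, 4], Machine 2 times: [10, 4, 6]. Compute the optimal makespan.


Apply Johnson's rule:
  Group 1 (a <= b): [(3, 4, 6)]
  Group 2 (a > b): [(1, 11, 10), (2, 10, 4)]
Optimal job order: [3, 1, 2]
Schedule:
  Job 3: M1 done at 4, M2 done at 10
  Job 1: M1 done at 15, M2 done at 25
  Job 2: M1 done at 25, M2 done at 29
Makespan = 29

29


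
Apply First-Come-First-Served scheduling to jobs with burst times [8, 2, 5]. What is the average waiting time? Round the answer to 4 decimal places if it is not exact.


FCFS order (as given): [8, 2, 5]
Waiting times:
  Job 1: wait = 0
  Job 2: wait = 8
  Job 3: wait = 10
Sum of waiting times = 18
Average waiting time = 18/3 = 6.0

6.0


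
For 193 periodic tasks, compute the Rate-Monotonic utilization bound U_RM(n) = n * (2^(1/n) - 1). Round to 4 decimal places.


Compute 2^(1/193) = 1.0035978931
Subtract 1: 1.0035978931 - 1 = 0.0035978931
Multiply by n: 193 * 0.0035978931 = 0.6943933683
Round to 4 dp: 0.6944

0.6944


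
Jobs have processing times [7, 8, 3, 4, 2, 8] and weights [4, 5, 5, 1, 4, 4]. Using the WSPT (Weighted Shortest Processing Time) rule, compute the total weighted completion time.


Compute p/w ratios and sort ascending (WSPT): [(2, 4), (3, 5), (8, 5), (7, 4), (8, 4), (4, 1)]
Compute weighted completion times:
  Job (p=2,w=4): C=2, w*C=4*2=8
  Job (p=3,w=5): C=5, w*C=5*5=25
  Job (p=8,w=5): C=13, w*C=5*13=65
  Job (p=7,w=4): C=20, w*C=4*20=80
  Job (p=8,w=4): C=28, w*C=4*28=112
  Job (p=4,w=1): C=32, w*C=1*32=32
Total weighted completion time = 322

322


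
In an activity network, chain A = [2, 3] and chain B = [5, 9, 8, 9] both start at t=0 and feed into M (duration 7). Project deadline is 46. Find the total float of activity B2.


Forward pass: ES(B2) = sum of predecessors on chain B = 5
EF = ES + duration = 5 + 9 = 14
Backward pass: LF(M) = deadline = 46; LS(M) = 46 - 7 = 39
LF(B2) = LS(M) - sum(successors on chain B) = 39 - 17 = 22
LS = LF - duration = 22 - 9 = 13
Total float = LS - ES = 13 - 5 = 8

8


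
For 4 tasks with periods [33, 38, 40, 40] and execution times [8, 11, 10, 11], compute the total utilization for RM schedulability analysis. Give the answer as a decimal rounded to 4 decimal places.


Compute individual utilizations (exact fractions):
  Task 1: C/T = 8/33 (approx. 0.2424)
  Task 2: C/T = 11/38 (approx. 0.2895)
  Task 3: C/T = 10/40 = 1/4 (approx. 0.25)
  Task 4: C/T = 11/40 (approx. 0.275)
Total utilization U = 8/33 + 11/38 + 1/4 + 11/40 = 26507/25080
Rounded to 4 decimal places: U = 1.0569
RM (Liu & Layland) bound for 4 tasks = 0.756828; compare with U = 26507/25080 (approx. 1.056898)
U > 1, so the task set is not schedulable (processor overloaded).

1.0569


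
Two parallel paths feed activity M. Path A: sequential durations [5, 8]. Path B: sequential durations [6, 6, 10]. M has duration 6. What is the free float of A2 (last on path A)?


ES(A2) = sum of predecessors on chain A = 5
EF(A2) = ES + duration = 5 + 8 = 13
Successor of A2 is M. ES(M) = max(sum(A), sum(B)) = max(13, 22) = 22
Free float = ES(successor) - EF(current) = 22 - 13 = 9

9


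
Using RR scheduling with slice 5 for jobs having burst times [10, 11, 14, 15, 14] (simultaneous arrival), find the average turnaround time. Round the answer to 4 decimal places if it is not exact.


Time quantum = 5
Execution trace:
  J1 runs 5 units, time = 5
  J2 runs 5 units, time = 10
  J3 runs 5 units, time = 15
  J4 runs 5 units, time = 20
  J5 runs 5 units, time = 25
  J1 runs 5 units, time = 30
  J2 runs 5 units, time = 35
  J3 runs 5 units, time = 40
  J4 runs 5 units, time = 45
  J5 runs 5 units, time = 50
  J2 runs 1 units, time = 51
  J3 runs 4 units, time = 55
  J4 runs 5 units, time = 60
  J5 runs 4 units, time = 64
Finish times: [30, 51, 55, 60, 64]
Average turnaround = 260/5 = 52.0

52.0


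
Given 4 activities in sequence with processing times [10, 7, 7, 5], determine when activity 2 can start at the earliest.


Activity 2 starts after activities 1 through 1 complete.
Predecessor durations: [10]
ES = 10 = 10

10


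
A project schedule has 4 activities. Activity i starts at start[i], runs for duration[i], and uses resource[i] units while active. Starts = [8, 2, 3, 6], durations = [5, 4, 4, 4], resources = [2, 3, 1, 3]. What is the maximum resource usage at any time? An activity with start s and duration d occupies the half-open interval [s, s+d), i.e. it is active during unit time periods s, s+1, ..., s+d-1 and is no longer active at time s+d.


Each activity i is active on [start_i, start_i + duration_i).
Compute total resource usage per time slot:
  t=0: active resources = [], total = 0
  t=1: active resources = [], total = 0
  t=2: active resources = [3], total = 3
  t=3: active resources = [3, 1], total = 4
  t=4: active resources = [3, 1], total = 4
  t=5: active resources = [3, 1], total = 4
  t=6: active resources = [1, 3], total = 4
  t=7: active resources = [3], total = 3
  t=8: active resources = [2, 3], total = 5
  t=9: active resources = [2, 3], total = 5
  t=10: active resources = [2], total = 2
  t=11: active resources = [2], total = 2
  t=12: active resources = [2], total = 2
Peak resource demand = 5

5


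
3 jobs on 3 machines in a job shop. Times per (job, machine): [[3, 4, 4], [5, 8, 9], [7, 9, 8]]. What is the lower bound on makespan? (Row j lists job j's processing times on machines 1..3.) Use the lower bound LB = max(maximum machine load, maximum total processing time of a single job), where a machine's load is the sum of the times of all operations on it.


Machine loads:
  Machine 1: 3 + 5 + 7 = 15
  Machine 2: 4 + 8 + 9 = 21
  Machine 3: 4 + 9 + 8 = 21
Max machine load = 21
Job totals:
  Job 1: 11
  Job 2: 22
  Job 3: 24
Max job total = 24
Lower bound = max(21, 24) = 24

24


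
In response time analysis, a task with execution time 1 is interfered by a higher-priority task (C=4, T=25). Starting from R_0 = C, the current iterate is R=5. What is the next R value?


R_next = C + ceil(R_prev / T_hp) * C_hp
ceil(5 / 25) = ceil(0.2) = 1
Interference = 1 * 4 = 4
R_next = 1 + 4 = 5
R_next = R_prev, so the iteration has converged (response time = 5).

5


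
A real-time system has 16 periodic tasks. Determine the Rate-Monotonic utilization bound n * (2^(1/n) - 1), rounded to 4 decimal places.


Compute 2^(1/16) = 1.0442737824
Subtract 1: 1.0442737824 - 1 = 0.0442737824
Multiply by n: 16 * 0.0442737824 = 0.7083805184
Round to 4 dp: 0.7084

0.7084


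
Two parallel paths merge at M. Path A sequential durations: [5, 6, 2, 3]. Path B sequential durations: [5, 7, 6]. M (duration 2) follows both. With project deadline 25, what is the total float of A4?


Forward pass: ES(A4) = sum of predecessors on chain A = 13
EF = ES + duration = 13 + 3 = 16
Backward pass: LF(M) = deadline = 25; LS(M) = 25 - 2 = 23
LF(A4) = LS(M) - sum(successors on chain A) = 23 - 0 = 23
LS = LF - duration = 23 - 3 = 20
Total float = LS - ES = 20 - 13 = 7

7


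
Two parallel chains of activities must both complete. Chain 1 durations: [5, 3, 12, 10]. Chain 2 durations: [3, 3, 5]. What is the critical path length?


Path A total = 5 + 3 + 12 + 10 = 30
Path B total = 3 + 3 + 5 = 11
Critical path = longest path = max(30, 11) = 30

30


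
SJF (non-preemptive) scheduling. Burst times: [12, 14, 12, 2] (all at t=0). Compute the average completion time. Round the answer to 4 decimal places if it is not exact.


SJF order (ascending): [2, 12, 12, 14]
Completion times:
  Job 1: burst=2, C=2
  Job 2: burst=12, C=14
  Job 3: burst=12, C=26
  Job 4: burst=14, C=40
Average completion = 82/4 = 20.5

20.5


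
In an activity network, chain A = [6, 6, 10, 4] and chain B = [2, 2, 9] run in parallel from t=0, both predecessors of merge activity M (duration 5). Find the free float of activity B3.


ES(B3) = sum of predecessors on chain B = 4
EF(B3) = ES + duration = 4 + 9 = 13
Successor of B3 is M. ES(M) = max(sum(A), sum(B)) = max(26, 13) = 26
Free float = ES(successor) - EF(current) = 26 - 13 = 13

13


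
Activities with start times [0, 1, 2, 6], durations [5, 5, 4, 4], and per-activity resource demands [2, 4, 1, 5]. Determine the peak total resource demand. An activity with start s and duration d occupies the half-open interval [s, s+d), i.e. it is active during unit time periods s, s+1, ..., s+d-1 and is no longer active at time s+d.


Each activity i is active on [start_i, start_i + duration_i).
Compute total resource usage per time slot:
  t=0: active resources = [2], total = 2
  t=1: active resources = [2, 4], total = 6
  t=2: active resources = [2, 4, 1], total = 7
  t=3: active resources = [2, 4, 1], total = 7
  t=4: active resources = [2, 4, 1], total = 7
  t=5: active resources = [4, 1], total = 5
  t=6: active resources = [5], total = 5
  t=7: active resources = [5], total = 5
  t=8: active resources = [5], total = 5
  t=9: active resources = [5], total = 5
Peak resource demand = 7

7


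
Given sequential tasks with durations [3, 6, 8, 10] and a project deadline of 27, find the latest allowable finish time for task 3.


LF(activity 3) = deadline - sum of successor durations
Successors: activities 4 through 4 with durations [10]
Sum of successor durations = 10
LF = 27 - 10 = 17

17


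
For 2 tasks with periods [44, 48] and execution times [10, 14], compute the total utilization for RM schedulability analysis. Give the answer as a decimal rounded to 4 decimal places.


Compute individual utilizations (exact fractions):
  Task 1: C/T = 10/44 = 5/22 (approx. 0.2273)
  Task 2: C/T = 14/48 = 7/24 (approx. 0.2917)
Total utilization U = 5/22 + 7/24 = 137/264
Rounded to 4 decimal places: U = 0.5189
RM (Liu & Layland) bound for 2 tasks = 0.828427; compare with U = 137/264 (approx. 0.518939)
U <= bound, so schedulable by RM sufficient condition.

0.5189


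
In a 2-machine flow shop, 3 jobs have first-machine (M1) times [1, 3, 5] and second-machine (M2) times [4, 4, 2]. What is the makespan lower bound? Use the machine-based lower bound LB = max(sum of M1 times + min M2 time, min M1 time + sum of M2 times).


LB1 = sum(M1 times) + min(M2 times) = 9 + 2 = 11
LB2 = min(M1 times) + sum(M2 times) = 1 + 10 = 11
Lower bound = max(LB1, LB2) = max(11, 11) = 11

11


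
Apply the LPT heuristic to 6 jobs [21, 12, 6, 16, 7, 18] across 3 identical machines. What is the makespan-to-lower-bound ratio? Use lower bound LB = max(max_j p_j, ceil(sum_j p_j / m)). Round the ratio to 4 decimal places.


LPT order: [21, 18, 16, 12, 7, 6]
Machine loads after assignment: [27, 25, 28]
LPT makespan = 28
Lower bound = max(max_job, ceil(total/3)) = max(21, 27) = 27
Ratio = 28 / 27 = 1.037

1.037


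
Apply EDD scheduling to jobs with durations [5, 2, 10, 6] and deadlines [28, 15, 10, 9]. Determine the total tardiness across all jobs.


Sort by due date (EDD order): [(6, 9), (10, 10), (2, 15), (5, 28)]
Compute completion times and tardiness:
  Job 1: p=6, d=9, C=6, tardiness=max(0,6-9)=0
  Job 2: p=10, d=10, C=16, tardiness=max(0,16-10)=6
  Job 3: p=2, d=15, C=18, tardiness=max(0,18-15)=3
  Job 4: p=5, d=28, C=23, tardiness=max(0,23-28)=0
Total tardiness = 9

9


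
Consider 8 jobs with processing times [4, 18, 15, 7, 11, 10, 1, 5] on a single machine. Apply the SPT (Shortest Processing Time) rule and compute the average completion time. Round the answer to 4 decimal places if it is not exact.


Sort jobs by processing time (SPT order): [1, 4, 5, 7, 10, 11, 15, 18]
Compute completion times sequentially:
  Job 1: processing = 1, completes at 1
  Job 2: processing = 4, completes at 5
  Job 3: processing = 5, completes at 10
  Job 4: processing = 7, completes at 17
  Job 5: processing = 10, completes at 27
  Job 6: processing = 11, completes at 38
  Job 7: processing = 15, completes at 53
  Job 8: processing = 18, completes at 71
Sum of completion times = 222
Average completion time = 222/8 = 27.75

27.75


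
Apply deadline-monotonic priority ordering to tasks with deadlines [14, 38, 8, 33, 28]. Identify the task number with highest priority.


Sort tasks by relative deadline (ascending):
  Task 3: deadline = 8
  Task 1: deadline = 14
  Task 5: deadline = 28
  Task 4: deadline = 33
  Task 2: deadline = 38
Priority order (highest first): [3, 1, 5, 4, 2]
Highest priority task = 3

3


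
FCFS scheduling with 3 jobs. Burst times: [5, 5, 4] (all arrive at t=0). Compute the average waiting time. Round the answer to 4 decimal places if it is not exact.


FCFS order (as given): [5, 5, 4]
Waiting times:
  Job 1: wait = 0
  Job 2: wait = 5
  Job 3: wait = 10
Sum of waiting times = 15
Average waiting time = 15/3 = 5.0

5.0


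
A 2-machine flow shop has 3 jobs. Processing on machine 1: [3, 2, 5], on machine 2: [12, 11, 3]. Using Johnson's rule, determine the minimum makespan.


Apply Johnson's rule:
  Group 1 (a <= b): [(2, 2, 11), (1, 3, 12)]
  Group 2 (a > b): [(3, 5, 3)]
Optimal job order: [2, 1, 3]
Schedule:
  Job 2: M1 done at 2, M2 done at 13
  Job 1: M1 done at 5, M2 done at 25
  Job 3: M1 done at 10, M2 done at 28
Makespan = 28

28


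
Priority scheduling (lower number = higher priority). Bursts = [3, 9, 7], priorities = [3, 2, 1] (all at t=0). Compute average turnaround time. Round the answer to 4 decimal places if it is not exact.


Sort by priority (ascending = highest first):
Order: [(1, 7), (2, 9), (3, 3)]
Completion times:
  Priority 1, burst=7, C=7
  Priority 2, burst=9, C=16
  Priority 3, burst=3, C=19
Average turnaround = 42/3 = 14.0

14.0


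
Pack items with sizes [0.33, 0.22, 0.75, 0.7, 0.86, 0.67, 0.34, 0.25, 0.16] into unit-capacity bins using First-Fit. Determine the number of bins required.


Place items sequentially using First-Fit:
  Item 0.33 -> new Bin 1
  Item 0.22 -> Bin 1 (now 0.55)
  Item 0.75 -> new Bin 2
  Item 0.7 -> new Bin 3
  Item 0.86 -> new Bin 4
  Item 0.67 -> new Bin 5
  Item 0.34 -> Bin 1 (now 0.89)
  Item 0.25 -> Bin 2 (now 1.0)
  Item 0.16 -> Bin 3 (now 0.86)
Total bins used = 5

5


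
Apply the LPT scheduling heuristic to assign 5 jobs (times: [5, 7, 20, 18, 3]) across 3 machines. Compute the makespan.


Sort jobs in decreasing order (LPT): [20, 18, 7, 5, 3]
Assign each job to the least loaded machine:
  Machine 1: jobs [20], load = 20
  Machine 2: jobs [18], load = 18
  Machine 3: jobs [7, 5, 3], load = 15
Makespan = max load = 20

20


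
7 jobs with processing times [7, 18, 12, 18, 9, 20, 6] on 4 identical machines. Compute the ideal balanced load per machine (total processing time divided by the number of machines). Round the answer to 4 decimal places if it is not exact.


Total processing time = 7 + 18 + 12 + 18 + 9 + 20 + 6 = 90
Number of machines = 4
Ideal balanced load = 90 / 4 = 22.5

22.5


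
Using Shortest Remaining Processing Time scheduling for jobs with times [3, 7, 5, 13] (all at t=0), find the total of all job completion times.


Since all jobs arrive at t=0, SRPT equals SPT ordering.
SPT order: [3, 5, 7, 13]
Completion times:
  Job 1: p=3, C=3
  Job 2: p=5, C=8
  Job 3: p=7, C=15
  Job 4: p=13, C=28
Total completion time = 3 + 8 + 15 + 28 = 54

54


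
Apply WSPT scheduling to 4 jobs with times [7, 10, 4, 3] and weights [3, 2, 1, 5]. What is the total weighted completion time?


Compute p/w ratios and sort ascending (WSPT): [(3, 5), (7, 3), (4, 1), (10, 2)]
Compute weighted completion times:
  Job (p=3,w=5): C=3, w*C=5*3=15
  Job (p=7,w=3): C=10, w*C=3*10=30
  Job (p=4,w=1): C=14, w*C=1*14=14
  Job (p=10,w=2): C=24, w*C=2*24=48
Total weighted completion time = 107

107


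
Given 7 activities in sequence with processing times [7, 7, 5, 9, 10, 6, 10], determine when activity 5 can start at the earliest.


Activity 5 starts after activities 1 through 4 complete.
Predecessor durations: [7, 7, 5, 9]
ES = 7 + 7 + 5 + 9 = 28

28


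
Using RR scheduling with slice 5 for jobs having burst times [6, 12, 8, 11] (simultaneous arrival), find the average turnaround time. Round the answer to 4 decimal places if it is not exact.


Time quantum = 5
Execution trace:
  J1 runs 5 units, time = 5
  J2 runs 5 units, time = 10
  J3 runs 5 units, time = 15
  J4 runs 5 units, time = 20
  J1 runs 1 units, time = 21
  J2 runs 5 units, time = 26
  J3 runs 3 units, time = 29
  J4 runs 5 units, time = 34
  J2 runs 2 units, time = 36
  J4 runs 1 units, time = 37
Finish times: [21, 36, 29, 37]
Average turnaround = 123/4 = 30.75

30.75


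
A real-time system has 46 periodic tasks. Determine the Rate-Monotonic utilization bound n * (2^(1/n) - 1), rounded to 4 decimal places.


Compute 2^(1/46) = 1.0151825180
Subtract 1: 1.0151825180 - 1 = 0.0151825180
Multiply by n: 46 * 0.0151825180 = 0.6983958280
Round to 4 dp: 0.6984

0.6984


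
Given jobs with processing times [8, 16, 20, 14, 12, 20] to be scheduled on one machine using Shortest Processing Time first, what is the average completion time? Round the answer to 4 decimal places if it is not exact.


Sort jobs by processing time (SPT order): [8, 12, 14, 16, 20, 20]
Compute completion times sequentially:
  Job 1: processing = 8, completes at 8
  Job 2: processing = 12, completes at 20
  Job 3: processing = 14, completes at 34
  Job 4: processing = 16, completes at 50
  Job 5: processing = 20, completes at 70
  Job 6: processing = 20, completes at 90
Sum of completion times = 272
Average completion time = 272/6 = 45.3333

45.3333


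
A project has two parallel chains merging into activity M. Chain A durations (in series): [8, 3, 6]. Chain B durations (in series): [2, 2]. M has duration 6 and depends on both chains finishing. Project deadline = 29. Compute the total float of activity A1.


Forward pass: ES(A1) = sum of predecessors on chain A = 0
EF = ES + duration = 0 + 8 = 8
Backward pass: LF(M) = deadline = 29; LS(M) = 29 - 6 = 23
LF(A1) = LS(M) - sum(successors on chain A) = 23 - 9 = 14
LS = LF - duration = 14 - 8 = 6
Total float = LS - ES = 6 - 0 = 6

6


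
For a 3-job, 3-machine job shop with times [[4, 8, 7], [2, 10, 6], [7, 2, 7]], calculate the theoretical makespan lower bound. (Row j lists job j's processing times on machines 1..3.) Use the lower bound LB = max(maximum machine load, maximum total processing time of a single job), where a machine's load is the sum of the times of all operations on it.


Machine loads:
  Machine 1: 4 + 2 + 7 = 13
  Machine 2: 8 + 10 + 2 = 20
  Machine 3: 7 + 6 + 7 = 20
Max machine load = 20
Job totals:
  Job 1: 19
  Job 2: 18
  Job 3: 16
Max job total = 19
Lower bound = max(20, 19) = 20

20
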